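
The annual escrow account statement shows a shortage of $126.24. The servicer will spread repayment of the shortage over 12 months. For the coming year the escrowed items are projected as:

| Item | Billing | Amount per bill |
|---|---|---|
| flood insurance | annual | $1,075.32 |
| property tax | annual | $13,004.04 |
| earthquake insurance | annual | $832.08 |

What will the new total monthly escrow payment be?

$1,253.14

Flood insurance — $1,075.32/yr
Property tax — $13,004.04/yr
Earthquake insurance — $832.08/yr
Combined annual = $14,911.44
Monthly escrow = $14,911.44 / 12 = $1,242.62
Shortage per month = $126.24 ÷ 12 = $10.52
Adjusted monthly = $1,242.62 + $10.52 = $1,253.14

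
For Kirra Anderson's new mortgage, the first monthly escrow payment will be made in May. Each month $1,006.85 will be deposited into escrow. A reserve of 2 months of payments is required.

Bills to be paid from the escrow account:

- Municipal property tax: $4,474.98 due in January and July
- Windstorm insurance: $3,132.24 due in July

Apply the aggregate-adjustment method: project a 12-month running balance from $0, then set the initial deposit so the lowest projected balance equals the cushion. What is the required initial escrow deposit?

$6,600.37

Cushion = 2 × $1,006.85 = $2,013.70
Trial balance (start $0, +$1,006.85 each month, − disbursements):
  May: +$1,006.85 → $1,006.85
  Jun: +$1,006.85 → $2,013.70
  Jul: +$1,006.85 − $7,607.22 → -$4,586.67
  Aug: +$1,006.85 → -$3,579.82
  Sep: +$1,006.85 → -$2,572.97
  Oct: +$1,006.85 → -$1,566.12
  Nov: +$1,006.85 → -$559.27
  Dec: +$1,006.85 → $447.58
  Jan: +$1,006.85 − $4,474.98 → -$3,020.55
  Feb: +$1,006.85 → -$2,013.70
  Mar: +$1,006.85 → -$1,006.85
  Apr: +$1,006.85 → $0.00
Lowest trial balance = -$4,586.67 (Jul)
Initial deposit = cushion − low point = $2,013.70 − (-$4,586.67) = $6,600.37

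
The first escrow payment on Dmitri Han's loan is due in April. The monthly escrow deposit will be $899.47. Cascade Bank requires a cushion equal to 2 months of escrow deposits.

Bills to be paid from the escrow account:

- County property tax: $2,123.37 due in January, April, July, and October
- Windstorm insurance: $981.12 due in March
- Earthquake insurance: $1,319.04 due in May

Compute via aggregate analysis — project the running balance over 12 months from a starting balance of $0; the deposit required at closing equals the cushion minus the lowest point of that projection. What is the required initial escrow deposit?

$3,766.84

Cushion = 2 × $899.47 = $1,798.94
Trial balance (start $0, +$899.47 each month, − disbursements):
  Apr: +$899.47 − $2,123.37 → -$1,223.90
  May: +$899.47 − $1,319.04 → -$1,643.47
  Jun: +$899.47 → -$744.00
  Jul: +$899.47 − $2,123.37 → -$1,967.90
  Aug: +$899.47 → -$1,068.43
  Sep: +$899.47 → -$168.96
  Oct: +$899.47 − $2,123.37 → -$1,392.86
  Nov: +$899.47 → -$493.39
  Dec: +$899.47 → $406.08
  Jan: +$899.47 − $2,123.37 → -$817.82
  Feb: +$899.47 → $81.65
  Mar: +$899.47 − $981.12 → $0.00
Lowest trial balance = -$1,967.90 (Jul)
Initial deposit = cushion − low point = $1,798.94 − (-$1,967.90) = $3,766.84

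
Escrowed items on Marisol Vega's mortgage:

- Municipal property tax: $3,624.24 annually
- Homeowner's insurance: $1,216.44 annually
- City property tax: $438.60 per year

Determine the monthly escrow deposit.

$439.94

Municipal property tax = $3,624.24 annually
Homeowner's insurance = $1,216.44 annually
City property tax = $438.60 annually
Total per year = $3,624.24 + $1,216.44 + $438.60 = $5,279.28
Base monthly escrow = $5,279.28 ÷ 12 = $439.94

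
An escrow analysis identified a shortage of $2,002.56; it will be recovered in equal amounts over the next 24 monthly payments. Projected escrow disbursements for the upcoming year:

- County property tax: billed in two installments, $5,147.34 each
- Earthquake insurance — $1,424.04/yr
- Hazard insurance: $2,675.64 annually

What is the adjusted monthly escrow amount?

County property tax: $5,147.34 × 2 = $10,294.68/yr
Earthquake insurance: $1,424.04/yr
Hazard insurance: $2,675.64/yr
Combined annual = $14,394.36
Per month = $14,394.36 / 12 = $1,199.53
Shortage spread = $2,002.56 ÷ 24 = $83.44/mo
Adjusted monthly = $1,199.53 + $83.44 = $1,282.97

$1,282.97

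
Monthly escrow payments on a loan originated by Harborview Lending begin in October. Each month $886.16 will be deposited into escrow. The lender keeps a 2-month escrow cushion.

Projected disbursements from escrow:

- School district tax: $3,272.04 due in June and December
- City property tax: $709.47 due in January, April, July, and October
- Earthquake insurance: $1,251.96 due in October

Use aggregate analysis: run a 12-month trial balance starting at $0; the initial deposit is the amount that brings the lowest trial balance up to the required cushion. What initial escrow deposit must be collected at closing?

$4,347.31

Cushion = 2 × $886.16 = $1,772.32
Trial balance (start $0, +$886.16 each month, − disbursements):
  Oct: +$886.16 − $1,961.43 → -$1,075.27
  Nov: +$886.16 → -$189.11
  Dec: +$886.16 − $3,272.04 → -$2,574.99
  Jan: +$886.16 − $709.47 → -$2,398.30
  Feb: +$886.16 → -$1,512.14
  Mar: +$886.16 → -$625.98
  Apr: +$886.16 − $709.47 → -$449.29
  May: +$886.16 → $436.87
  Jun: +$886.16 − $3,272.04 → -$1,949.01
  Jul: +$886.16 − $709.47 → -$1,772.32
  Aug: +$886.16 → -$886.16
  Sep: +$886.16 → $0.00
Lowest trial balance = -$2,574.99 (Dec)
Initial deposit = cushion − low point = $1,772.32 − (-$2,574.99) = $4,347.31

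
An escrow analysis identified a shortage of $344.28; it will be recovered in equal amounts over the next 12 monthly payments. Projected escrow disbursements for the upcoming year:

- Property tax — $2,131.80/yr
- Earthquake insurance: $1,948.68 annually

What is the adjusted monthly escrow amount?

Property tax: $2,131.80 per year
Earthquake insurance: $1,948.68 per year
Total annual escrow = $2,131.80 + $1,948.68 = $4,080.48
Base monthly escrow = $4,080.48 / 12 = $340.04
Shortage per month = $344.28 / 12 = $28.69
New monthly escrow = $340.04 + $28.69 = $368.73

$368.73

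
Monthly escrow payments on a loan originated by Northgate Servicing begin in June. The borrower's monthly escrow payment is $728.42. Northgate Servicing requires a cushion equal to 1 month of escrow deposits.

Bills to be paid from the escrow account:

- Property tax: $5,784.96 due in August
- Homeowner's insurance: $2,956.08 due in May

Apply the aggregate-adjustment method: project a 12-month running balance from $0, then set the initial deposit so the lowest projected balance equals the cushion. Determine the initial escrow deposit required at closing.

Cushion = 1 × $728.42 = $728.42
Trial balance (start $0, +$728.42 each month, − disbursements):
  Jun: +$728.42 → $728.42
  Jul: +$728.42 → $1,456.84
  Aug: +$728.42 − $5,784.96 → -$3,599.70
  Sep: +$728.42 → -$2,871.28
  Oct: +$728.42 → -$2,142.86
  Nov: +$728.42 → -$1,414.44
  Dec: +$728.42 → -$686.02
  Jan: +$728.42 → $42.40
  Feb: +$728.42 → $770.82
  Mar: +$728.42 → $1,499.24
  Apr: +$728.42 → $2,227.66
  May: +$728.42 − $2,956.08 → $0.00
Lowest trial balance = -$3,599.70 (Aug)
Initial deposit = cushion − low point = $728.42 − (-$3,599.70) = $4,328.12

$4,328.12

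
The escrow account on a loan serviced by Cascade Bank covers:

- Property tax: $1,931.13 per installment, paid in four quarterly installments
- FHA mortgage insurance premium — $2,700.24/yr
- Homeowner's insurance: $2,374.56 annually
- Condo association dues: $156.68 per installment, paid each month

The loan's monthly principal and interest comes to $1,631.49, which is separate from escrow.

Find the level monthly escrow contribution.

Property tax = $1,931.13 × 4 = $7,724.52 per year
FHA mortgage insurance premium = $2,700.24 per year
Homeowner's insurance = $2,374.56 per year
Condo association dues = $156.68 × 12 = $1,880.16 per year
Yearly total = $7,724.52 + $2,700.24 + $2,374.56 + $1,880.16 = $14,679.48
Monthly = $14,679.48 ÷ 12 = $1,223.29

$1,223.29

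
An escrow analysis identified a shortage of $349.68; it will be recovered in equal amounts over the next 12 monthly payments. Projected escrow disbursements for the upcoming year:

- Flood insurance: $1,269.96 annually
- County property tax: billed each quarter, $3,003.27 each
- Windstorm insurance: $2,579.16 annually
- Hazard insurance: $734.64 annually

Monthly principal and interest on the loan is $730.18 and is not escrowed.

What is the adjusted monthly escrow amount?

Flood insurance — $1,269.96 annually
County property tax — $3,003.27 × 4 = $12,013.08 annually
Windstorm insurance — $2,579.16 annually
Hazard insurance — $734.64 annually
Total per year = $16,596.84
Per month = $16,596.84 / 12 = $1,383.07
Shortage spread = $349.68 / 12 = $29.14/mo
Adjusted monthly = $1,383.07 + $29.14 = $1,412.21

$1,412.21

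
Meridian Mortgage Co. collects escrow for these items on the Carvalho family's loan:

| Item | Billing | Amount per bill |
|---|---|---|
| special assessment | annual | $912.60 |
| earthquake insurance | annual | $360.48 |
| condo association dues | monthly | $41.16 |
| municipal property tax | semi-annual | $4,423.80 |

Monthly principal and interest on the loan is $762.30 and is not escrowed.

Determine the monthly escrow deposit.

$884.55

Special assessment = $912.60/yr
Earthquake insurance = $360.48/yr
Condo association dues = $41.16 × 12 = $493.92/yr
Municipal property tax = $4,423.80 × 2 = $8,847.60/yr
Total per year = $912.60 + $360.48 + $493.92 + $8,847.60 = $10,614.60
Monthly escrow = $10,614.60 / 12 = $884.55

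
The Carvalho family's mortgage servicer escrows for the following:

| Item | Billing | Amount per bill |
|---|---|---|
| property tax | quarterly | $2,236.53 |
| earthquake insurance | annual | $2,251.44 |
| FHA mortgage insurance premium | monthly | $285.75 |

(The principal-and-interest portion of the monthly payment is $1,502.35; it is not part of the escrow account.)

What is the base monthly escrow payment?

Property tax — $2,236.53 × 4 = $8,946.12 per year
Earthquake insurance — $2,251.44 per year
FHA mortgage insurance premium — $285.75 × 12 = $3,429.00 per year
Combined annual = $14,626.56
Monthly = $14,626.56 / 12 = $1,218.88

$1,218.88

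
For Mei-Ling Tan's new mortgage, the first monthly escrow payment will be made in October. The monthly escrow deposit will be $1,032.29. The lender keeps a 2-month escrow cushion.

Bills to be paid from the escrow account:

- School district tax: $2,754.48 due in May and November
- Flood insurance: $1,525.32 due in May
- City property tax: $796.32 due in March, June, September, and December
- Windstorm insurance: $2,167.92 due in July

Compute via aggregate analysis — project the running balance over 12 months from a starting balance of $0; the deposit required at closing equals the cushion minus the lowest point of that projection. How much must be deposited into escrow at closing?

Cushion = 2 × $1,032.29 = $2,064.58
Trial balance (start $0, +$1,032.29 each month, − disbursements):
  Oct: +$1,032.29 → $1,032.29
  Nov: +$1,032.29 − $2,754.48 → -$689.90
  Dec: +$1,032.29 − $796.32 → -$453.93
  Jan: +$1,032.29 → $578.36
  Feb: +$1,032.29 → $1,610.65
  Mar: +$1,032.29 − $796.32 → $1,846.62
  Apr: +$1,032.29 → $2,878.91
  May: +$1,032.29 − $4,279.80 → -$368.60
  Jun: +$1,032.29 − $796.32 → -$132.63
  Jul: +$1,032.29 − $2,167.92 → -$1,268.26
  Aug: +$1,032.29 → -$235.97
  Sep: +$1,032.29 − $796.32 → $0.00
Lowest trial balance = -$1,268.26 (Jul)
Initial deposit = cushion − low point = $2,064.58 − (-$1,268.26) = $3,332.84

$3,332.84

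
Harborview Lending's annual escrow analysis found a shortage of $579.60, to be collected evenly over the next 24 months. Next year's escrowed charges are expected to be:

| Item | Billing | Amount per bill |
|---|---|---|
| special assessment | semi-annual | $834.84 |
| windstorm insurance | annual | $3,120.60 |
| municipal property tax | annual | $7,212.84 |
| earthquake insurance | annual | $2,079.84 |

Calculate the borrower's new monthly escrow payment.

$1,197.73

Special assessment: $834.84 × 2 = $1,669.68 annually
Windstorm insurance: $3,120.60 annually
Municipal property tax: $7,212.84 annually
Earthquake insurance: $2,079.84 annually
Annual escrow total = $14,082.96
Monthly escrow = $14,082.96 / 12 = $1,173.58
Monthly shortage recovery: $579.60 / 24 = $24.15
New monthly escrow = $1,173.58 + $24.15 = $1,197.73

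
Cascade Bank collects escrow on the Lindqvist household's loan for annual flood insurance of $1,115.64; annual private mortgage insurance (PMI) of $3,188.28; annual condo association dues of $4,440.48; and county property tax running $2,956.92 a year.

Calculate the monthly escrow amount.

Flood insurance = $1,115.64 per year
Private mortgage insurance (PMI) = $3,188.28 per year
Condo association dues = $4,440.48 per year
County property tax = $2,956.92 per year
Total annual escrow = $1,115.64 + $3,188.28 + $4,440.48 + $2,956.92 = $11,701.32
Monthly = $11,701.32 ÷ 12 = $975.11

$975.11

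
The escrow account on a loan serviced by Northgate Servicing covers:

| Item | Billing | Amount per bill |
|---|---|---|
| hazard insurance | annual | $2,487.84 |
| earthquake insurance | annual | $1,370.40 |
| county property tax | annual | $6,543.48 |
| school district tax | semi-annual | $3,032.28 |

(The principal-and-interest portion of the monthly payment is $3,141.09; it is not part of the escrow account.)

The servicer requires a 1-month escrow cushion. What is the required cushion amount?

$1,372.19

Hazard insurance — $2,487.84
Earthquake insurance — $1,370.40
County property tax — $6,543.48
School district tax — $3,032.28 × 2 = $6,064.56
Combined annual = $16,466.28
Per month = $16,466.28 / 12 = $1,372.19
Reserve = 1 × $1,372.19 = $1,372.19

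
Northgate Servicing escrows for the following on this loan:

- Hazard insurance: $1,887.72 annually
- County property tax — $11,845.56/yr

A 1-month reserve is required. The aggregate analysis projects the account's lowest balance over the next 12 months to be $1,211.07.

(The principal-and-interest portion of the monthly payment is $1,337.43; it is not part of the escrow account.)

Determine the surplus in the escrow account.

$66.63

Hazard insurance: $1,887.72 annually
County property tax: $11,845.56 annually
Yearly total = $13,733.28
Monthly = $13,733.28 ÷ 12 = $1,144.44
Required reserve = 1 × $1,144.44 = $1,144.44
Excess over cushion: $1,211.07 − $1,144.44 = $66.63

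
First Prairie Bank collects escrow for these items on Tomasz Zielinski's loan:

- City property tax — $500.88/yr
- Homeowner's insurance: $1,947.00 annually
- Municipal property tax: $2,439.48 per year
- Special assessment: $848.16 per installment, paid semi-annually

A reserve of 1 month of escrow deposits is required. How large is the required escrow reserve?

City property tax = $500.88 per year
Homeowner's insurance = $1,947.00 per year
Municipal property tax = $2,439.48 per year
Special assessment = $848.16 × 2 = $1,696.32 per year
Total annual escrow = $500.88 + $1,947.00 + $2,439.48 + $1,696.32 = $6,583.68
Base monthly escrow = $6,583.68 ÷ 12 = $548.64
Required cushion = 1 × $548.64 = $548.64

$548.64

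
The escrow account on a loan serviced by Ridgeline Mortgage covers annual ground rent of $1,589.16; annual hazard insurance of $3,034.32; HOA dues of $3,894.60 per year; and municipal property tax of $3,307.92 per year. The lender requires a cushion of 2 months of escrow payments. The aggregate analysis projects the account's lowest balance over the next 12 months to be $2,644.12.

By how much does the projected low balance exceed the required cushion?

Ground rent = $1,589.16 annually
Hazard insurance = $3,034.32 annually
HOA dues = $3,894.60 annually
Municipal property tax = $3,307.92 annually
Total annual escrow = $11,826.00
Per month = $11,826.00 / 12 = $985.50
Required cushion = 2 × $985.50 = $1,971.00
Surplus = $2,644.12 − $1,971.00 = $673.12

$673.12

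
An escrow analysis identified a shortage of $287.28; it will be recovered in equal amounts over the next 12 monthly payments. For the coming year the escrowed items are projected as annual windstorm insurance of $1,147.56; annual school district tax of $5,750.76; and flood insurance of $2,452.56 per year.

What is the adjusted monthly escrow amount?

$803.18

Windstorm insurance = $1,147.56 per year
School district tax = $5,750.76 per year
Flood insurance = $2,452.56 per year
Combined annual = $9,350.88
Monthly escrow = $9,350.88 ÷ 12 = $779.24
Shortage spread = $287.28 / 12 = $23.94/mo
Adjusted monthly = $779.24 + $23.94 = $803.18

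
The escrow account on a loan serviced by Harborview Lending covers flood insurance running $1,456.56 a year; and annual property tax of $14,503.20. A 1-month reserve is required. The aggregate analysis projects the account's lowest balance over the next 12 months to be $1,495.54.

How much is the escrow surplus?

$165.56

Flood insurance = $1,456.56/yr
Property tax = $14,503.20/yr
Total per year = $15,959.76
Per month = $15,959.76 / 12 = $1,329.98
Cushion = 1 × $1,329.98 = $1,329.98
Excess over cushion: $1,495.54 − $1,329.98 = $165.56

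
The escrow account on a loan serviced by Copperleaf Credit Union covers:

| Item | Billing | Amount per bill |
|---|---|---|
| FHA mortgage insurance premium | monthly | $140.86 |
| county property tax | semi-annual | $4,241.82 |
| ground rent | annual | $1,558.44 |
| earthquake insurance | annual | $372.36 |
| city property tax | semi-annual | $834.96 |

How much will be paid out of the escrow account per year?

FHA mortgage insurance premium: $140.86 × 12 = $1,690.32 annually
County property tax: $4,241.82 × 2 = $8,483.64 annually
Ground rent: $1,558.44 annually
Earthquake insurance: $372.36 annually
City property tax: $834.96 × 2 = $1,669.92 annually
Annual escrow total = $13,774.68

$13,774.68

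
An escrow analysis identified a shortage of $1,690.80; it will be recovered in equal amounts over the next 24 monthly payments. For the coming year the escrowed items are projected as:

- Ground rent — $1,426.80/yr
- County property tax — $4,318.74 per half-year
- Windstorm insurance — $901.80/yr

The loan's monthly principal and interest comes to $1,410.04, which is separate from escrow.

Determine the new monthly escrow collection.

$984.29

Ground rent: $1,426.80
County property tax: $4,318.74 × 2 = $8,637.48
Windstorm insurance: $901.80
Annual escrow total = $1,426.80 + $8,637.48 + $901.80 = $10,966.08
Per month = $10,966.08 / 12 = $913.84
Shortage per month = $1,690.80 / 24 = $70.45
Adjusted monthly = $913.84 + $70.45 = $984.29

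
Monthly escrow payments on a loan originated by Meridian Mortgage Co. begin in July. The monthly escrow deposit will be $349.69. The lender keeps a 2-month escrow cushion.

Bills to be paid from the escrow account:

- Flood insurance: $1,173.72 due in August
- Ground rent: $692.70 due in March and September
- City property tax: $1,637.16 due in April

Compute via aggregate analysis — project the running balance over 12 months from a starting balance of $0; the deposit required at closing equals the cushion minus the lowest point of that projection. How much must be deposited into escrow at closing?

$1,516.73

Cushion = 2 × $349.69 = $699.38
Trial balance (start $0, +$349.69 each month, − disbursements):
  Jul: +$349.69 → $349.69
  Aug: +$349.69 − $1,173.72 → -$474.34
  Sep: +$349.69 − $692.70 → -$817.35
  Oct: +$349.69 → -$467.66
  Nov: +$349.69 → -$117.97
  Dec: +$349.69 → $231.72
  Jan: +$349.69 → $581.41
  Feb: +$349.69 → $931.10
  Mar: +$349.69 − $692.70 → $588.09
  Apr: +$349.69 − $1,637.16 → -$699.38
  May: +$349.69 → -$349.69
  Jun: +$349.69 → $0.00
Lowest trial balance = -$817.35 (Sep)
Initial deposit = cushion − low point = $699.38 − (-$817.35) = $1,516.73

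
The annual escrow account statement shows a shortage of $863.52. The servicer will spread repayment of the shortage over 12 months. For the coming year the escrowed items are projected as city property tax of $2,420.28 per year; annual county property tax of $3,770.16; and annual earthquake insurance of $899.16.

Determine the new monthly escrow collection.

$662.76

City property tax: $2,420.28/yr
County property tax: $3,770.16/yr
Earthquake insurance: $899.16/yr
Combined annual = $2,420.28 + $3,770.16 + $899.16 = $7,089.60
Monthly escrow = $7,089.60 / 12 = $590.80
Monthly shortage recovery: $863.52 / 12 = $71.96
New monthly escrow = $590.80 + $71.96 = $662.76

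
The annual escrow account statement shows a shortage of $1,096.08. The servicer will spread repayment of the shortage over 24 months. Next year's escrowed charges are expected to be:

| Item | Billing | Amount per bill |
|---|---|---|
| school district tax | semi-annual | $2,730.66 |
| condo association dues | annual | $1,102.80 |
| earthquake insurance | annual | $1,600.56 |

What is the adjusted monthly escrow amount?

School district tax: $2,730.66 × 2 = $5,461.32 annually
Condo association dues: $1,102.80 annually
Earthquake insurance: $1,600.56 annually
Combined annual = $5,461.32 + $1,102.80 + $1,600.56 = $8,164.68
Monthly = $8,164.68 ÷ 12 = $680.39
Shortage spread = $1,096.08 ÷ 24 = $45.67/mo
Adjusted monthly = $680.39 + $45.67 = $726.06

$726.06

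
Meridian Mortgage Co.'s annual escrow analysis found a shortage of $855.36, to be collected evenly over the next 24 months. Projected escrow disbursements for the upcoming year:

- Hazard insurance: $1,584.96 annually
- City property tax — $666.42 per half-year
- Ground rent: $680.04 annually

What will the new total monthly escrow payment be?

$335.46

Hazard insurance: $1,584.96/yr
City property tax: $666.42 × 2 = $1,332.84/yr
Ground rent: $680.04/yr
Total per year = $1,584.96 + $1,332.84 + $680.04 = $3,597.84
Per month = $3,597.84 ÷ 12 = $299.82
Shortage per month = $855.36 ÷ 24 = $35.64
Adjusted monthly = $299.82 + $35.64 = $335.46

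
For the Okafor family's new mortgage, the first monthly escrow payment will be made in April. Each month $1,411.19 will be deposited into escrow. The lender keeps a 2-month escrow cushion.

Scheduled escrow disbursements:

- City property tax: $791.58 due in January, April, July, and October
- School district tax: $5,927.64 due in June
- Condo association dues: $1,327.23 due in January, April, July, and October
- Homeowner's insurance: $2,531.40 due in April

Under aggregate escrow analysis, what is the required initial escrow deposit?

Cushion = 2 × $1,411.19 = $2,822.38
Trial balance (start $0, +$1,411.19 each month, − disbursements):
  Apr: +$1,411.19 − $4,650.21 → -$3,239.02
  May: +$1,411.19 → -$1,827.83
  Jun: +$1,411.19 − $5,927.64 → -$6,344.28
  Jul: +$1,411.19 − $2,118.81 → -$7,051.90
  Aug: +$1,411.19 → -$5,640.71
  Sep: +$1,411.19 → -$4,229.52
  Oct: +$1,411.19 − $2,118.81 → -$4,937.14
  Nov: +$1,411.19 → -$3,525.95
  Dec: +$1,411.19 → -$2,114.76
  Jan: +$1,411.19 − $2,118.81 → -$2,822.38
  Feb: +$1,411.19 → -$1,411.19
  Mar: +$1,411.19 → $0.00
Lowest trial balance = -$7,051.90 (Jul)
Initial deposit = cushion − low point = $2,822.38 − (-$7,051.90) = $9,874.28

$9,874.28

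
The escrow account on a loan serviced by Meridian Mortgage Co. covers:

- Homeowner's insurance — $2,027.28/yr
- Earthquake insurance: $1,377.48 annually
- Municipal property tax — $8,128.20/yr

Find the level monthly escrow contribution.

Homeowner's insurance = $2,027.28
Earthquake insurance = $1,377.48
Municipal property tax = $8,128.20
Yearly total = $2,027.28 + $1,377.48 + $8,128.20 = $11,532.96
Base monthly escrow = $11,532.96 ÷ 12 = $961.08

$961.08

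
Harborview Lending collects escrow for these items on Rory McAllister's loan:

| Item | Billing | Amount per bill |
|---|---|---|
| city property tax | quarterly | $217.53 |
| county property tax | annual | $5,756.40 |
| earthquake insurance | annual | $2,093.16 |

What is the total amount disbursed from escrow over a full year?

$8,719.68

City property tax — $217.53 × 4 = $870.12/yr
County property tax — $5,756.40/yr
Earthquake insurance — $2,093.16/yr
Combined annual = $870.12 + $5,756.40 + $2,093.16 = $8,719.68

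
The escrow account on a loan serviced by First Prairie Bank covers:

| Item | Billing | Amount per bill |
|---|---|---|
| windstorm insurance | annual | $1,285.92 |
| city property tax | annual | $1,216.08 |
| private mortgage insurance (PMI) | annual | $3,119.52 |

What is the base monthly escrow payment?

$468.46

Windstorm insurance: $1,285.92
City property tax: $1,216.08
Private mortgage insurance (PMI): $3,119.52
Yearly total = $5,621.52
Monthly escrow = $5,621.52 ÷ 12 = $468.46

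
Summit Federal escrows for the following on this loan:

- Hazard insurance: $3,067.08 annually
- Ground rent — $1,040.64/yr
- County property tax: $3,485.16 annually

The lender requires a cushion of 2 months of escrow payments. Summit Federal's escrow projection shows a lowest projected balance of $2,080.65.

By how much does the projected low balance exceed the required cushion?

Hazard insurance = $3,067.08
Ground rent = $1,040.64
County property tax = $3,485.16
Annual escrow total = $3,067.08 + $1,040.64 + $3,485.16 = $7,592.88
Base monthly escrow = $7,592.88 ÷ 12 = $632.74
Required cushion = 2 × $632.74 = $1,265.48
Excess over cushion: $2,080.65 − $1,265.48 = $815.17

$815.17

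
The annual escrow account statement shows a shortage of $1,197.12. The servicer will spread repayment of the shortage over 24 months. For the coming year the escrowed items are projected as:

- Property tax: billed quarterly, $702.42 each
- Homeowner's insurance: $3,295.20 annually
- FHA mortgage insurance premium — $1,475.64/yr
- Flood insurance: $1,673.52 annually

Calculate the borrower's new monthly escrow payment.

Property tax — $702.42 × 4 = $2,809.68
Homeowner's insurance — $3,295.20
FHA mortgage insurance premium — $1,475.64
Flood insurance — $1,673.52
Yearly total = $2,809.68 + $3,295.20 + $1,475.64 + $1,673.52 = $9,254.04
Monthly escrow = $9,254.04 ÷ 12 = $771.17
Monthly shortage recovery: $1,197.12 ÷ 24 = $49.88
New monthly escrow = $771.17 + $49.88 = $821.05

$821.05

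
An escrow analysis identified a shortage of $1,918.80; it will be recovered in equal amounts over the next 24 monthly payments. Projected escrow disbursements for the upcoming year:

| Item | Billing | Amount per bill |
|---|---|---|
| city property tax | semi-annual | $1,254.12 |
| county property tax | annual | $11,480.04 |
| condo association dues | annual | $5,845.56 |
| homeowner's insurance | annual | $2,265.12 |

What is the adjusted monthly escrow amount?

$1,921.53

City property tax = $1,254.12 × 2 = $2,508.24
County property tax = $11,480.04
Condo association dues = $5,845.56
Homeowner's insurance = $2,265.12
Total annual escrow = $2,508.24 + $11,480.04 + $5,845.56 + $2,265.12 = $22,098.96
Per month = $22,098.96 / 12 = $1,841.58
Shortage spread = $1,918.80 ÷ 24 = $79.95/mo
New monthly escrow = $1,841.58 + $79.95 = $1,921.53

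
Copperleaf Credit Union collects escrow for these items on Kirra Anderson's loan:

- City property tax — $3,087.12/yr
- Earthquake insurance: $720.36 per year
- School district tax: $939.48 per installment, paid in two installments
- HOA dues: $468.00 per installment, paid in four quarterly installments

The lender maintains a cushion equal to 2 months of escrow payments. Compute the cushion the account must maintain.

$1,259.74

City property tax — $3,087.12 per year
Earthquake insurance — $720.36 per year
School district tax — $939.48 × 2 = $1,878.96 per year
HOA dues — $468.00 × 4 = $1,872.00 per year
Annual escrow total = $3,087.12 + $720.36 + $1,878.96 + $1,872.00 = $7,558.44
Base monthly escrow = $7,558.44 / 12 = $629.87
Cushion = 2 × $629.87 = $1,259.74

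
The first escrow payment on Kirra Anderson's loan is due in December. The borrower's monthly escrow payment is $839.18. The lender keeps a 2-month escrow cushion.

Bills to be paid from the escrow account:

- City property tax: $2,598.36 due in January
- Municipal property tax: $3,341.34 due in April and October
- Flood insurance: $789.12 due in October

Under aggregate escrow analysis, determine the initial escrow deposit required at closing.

Cushion = 2 × $839.18 = $1,678.36
Trial balance (start $0, +$839.18 each month, − disbursements):
  Dec: +$839.18 → $839.18
  Jan: +$839.18 − $2,598.36 → -$920.00
  Feb: +$839.18 → -$80.82
  Mar: +$839.18 → $758.36
  Apr: +$839.18 − $3,341.34 → -$1,743.80
  May: +$839.18 → -$904.62
  Jun: +$839.18 → -$65.44
  Jul: +$839.18 → $773.74
  Aug: +$839.18 → $1,612.92
  Sep: +$839.18 → $2,452.10
  Oct: +$839.18 − $4,130.46 → -$839.18
  Nov: +$839.18 → $0.00
Lowest trial balance = -$1,743.80 (Apr)
Initial deposit = cushion − low point = $1,678.36 − (-$1,743.80) = $3,422.16

$3,422.16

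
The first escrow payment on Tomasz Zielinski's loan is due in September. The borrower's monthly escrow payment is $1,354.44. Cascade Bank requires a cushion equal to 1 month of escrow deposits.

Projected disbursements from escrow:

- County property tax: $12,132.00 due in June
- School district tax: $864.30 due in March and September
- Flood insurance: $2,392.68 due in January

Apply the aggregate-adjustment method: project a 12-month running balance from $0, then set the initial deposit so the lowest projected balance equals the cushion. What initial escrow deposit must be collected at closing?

$4,063.32

Cushion = 1 × $1,354.44 = $1,354.44
Trial balance (start $0, +$1,354.44 each month, − disbursements):
  Sep: +$1,354.44 − $864.30 → $490.14
  Oct: +$1,354.44 → $1,844.58
  Nov: +$1,354.44 → $3,199.02
  Dec: +$1,354.44 → $4,553.46
  Jan: +$1,354.44 − $2,392.68 → $3,515.22
  Feb: +$1,354.44 → $4,869.66
  Mar: +$1,354.44 − $864.30 → $5,359.80
  Apr: +$1,354.44 → $6,714.24
  May: +$1,354.44 → $8,068.68
  Jun: +$1,354.44 − $12,132.00 → -$2,708.88
  Jul: +$1,354.44 → -$1,354.44
  Aug: +$1,354.44 → $0.00
Lowest trial balance = -$2,708.88 (Jun)
Initial deposit = cushion − low point = $1,354.44 − (-$2,708.88) = $4,063.32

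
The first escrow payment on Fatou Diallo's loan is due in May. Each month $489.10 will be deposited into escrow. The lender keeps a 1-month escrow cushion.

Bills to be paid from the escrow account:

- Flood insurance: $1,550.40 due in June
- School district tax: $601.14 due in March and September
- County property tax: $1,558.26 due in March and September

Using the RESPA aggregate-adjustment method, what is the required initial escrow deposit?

Cushion = 1 × $489.10 = $489.10
Trial balance (start $0, +$489.10 each month, − disbursements):
  May: +$489.10 → $489.10
  Jun: +$489.10 − $1,550.40 → -$572.20
  Jul: +$489.10 → -$83.10
  Aug: +$489.10 → $406.00
  Sep: +$489.10 − $2,159.40 → -$1,264.30
  Oct: +$489.10 → -$775.20
  Nov: +$489.10 → -$286.10
  Dec: +$489.10 → $203.00
  Jan: +$489.10 → $692.10
  Feb: +$489.10 → $1,181.20
  Mar: +$489.10 − $2,159.40 → -$489.10
  Apr: +$489.10 → $0.00
Lowest trial balance = -$1,264.30 (Sep)
Initial deposit = cushion − low point = $489.10 − (-$1,264.30) = $1,753.40

$1,753.40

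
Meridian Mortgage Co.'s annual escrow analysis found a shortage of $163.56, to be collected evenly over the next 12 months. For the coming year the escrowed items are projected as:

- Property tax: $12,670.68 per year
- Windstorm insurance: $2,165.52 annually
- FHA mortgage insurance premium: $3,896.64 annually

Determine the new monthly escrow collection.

Property tax = $12,670.68
Windstorm insurance = $2,165.52
FHA mortgage insurance premium = $3,896.64
Combined annual = $12,670.68 + $2,165.52 + $3,896.64 = $18,732.84
Base monthly escrow = $18,732.84 / 12 = $1,561.07
Shortage per month = $163.56 / 12 = $13.63
Adjusted monthly = $1,561.07 + $13.63 = $1,574.70

$1,574.70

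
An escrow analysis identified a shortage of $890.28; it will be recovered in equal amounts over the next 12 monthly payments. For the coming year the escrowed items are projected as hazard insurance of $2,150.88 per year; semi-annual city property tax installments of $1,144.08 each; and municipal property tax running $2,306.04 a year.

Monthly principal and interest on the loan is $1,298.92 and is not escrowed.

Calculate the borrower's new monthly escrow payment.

Hazard insurance: $2,150.88 per year
City property tax: $1,144.08 × 2 = $2,288.16 per year
Municipal property tax: $2,306.04 per year
Total annual escrow = $6,745.08
Per month = $6,745.08 ÷ 12 = $562.09
Shortage per month = $890.28 ÷ 12 = $74.19
Adjusted monthly = $562.09 + $74.19 = $636.28

$636.28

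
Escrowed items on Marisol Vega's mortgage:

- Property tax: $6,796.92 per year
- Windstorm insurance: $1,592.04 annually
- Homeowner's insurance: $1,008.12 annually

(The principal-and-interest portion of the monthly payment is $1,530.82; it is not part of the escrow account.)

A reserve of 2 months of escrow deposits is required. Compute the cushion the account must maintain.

Property tax: $6,796.92/yr
Windstorm insurance: $1,592.04/yr
Homeowner's insurance: $1,008.12/yr
Combined annual = $6,796.92 + $1,592.04 + $1,008.12 = $9,397.08
Monthly escrow = $9,397.08 / 12 = $783.09
Reserve = 2 × $783.09 = $1,566.18

$1,566.18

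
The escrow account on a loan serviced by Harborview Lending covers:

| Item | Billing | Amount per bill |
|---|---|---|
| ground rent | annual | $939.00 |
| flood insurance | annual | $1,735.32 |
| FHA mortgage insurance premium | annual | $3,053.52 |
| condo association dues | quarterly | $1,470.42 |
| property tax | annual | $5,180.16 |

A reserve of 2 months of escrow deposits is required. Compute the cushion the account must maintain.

Ground rent = $939.00
Flood insurance = $1,735.32
FHA mortgage insurance premium = $3,053.52
Condo association dues = $1,470.42 × 4 = $5,881.68
Property tax = $5,180.16
Total annual escrow = $939.00 + $1,735.32 + $3,053.52 + $5,881.68 + $5,180.16 = $16,789.68
Monthly escrow = $16,789.68 / 12 = $1,399.14
Required cushion = 2 × $1,399.14 = $2,798.28

$2,798.28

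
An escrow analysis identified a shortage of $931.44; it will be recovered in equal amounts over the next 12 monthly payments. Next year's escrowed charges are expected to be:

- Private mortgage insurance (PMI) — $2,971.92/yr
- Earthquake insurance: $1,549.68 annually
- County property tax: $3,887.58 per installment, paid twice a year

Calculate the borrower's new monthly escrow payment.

$1,102.35

Private mortgage insurance (PMI) = $2,971.92/yr
Earthquake insurance = $1,549.68/yr
County property tax = $3,887.58 × 2 = $7,775.16/yr
Annual escrow total = $2,971.92 + $1,549.68 + $7,775.16 = $12,296.76
Base monthly escrow = $12,296.76 ÷ 12 = $1,024.73
Shortage spread = $931.44 / 12 = $77.62/mo
Adjusted monthly = $1,024.73 + $77.62 = $1,102.35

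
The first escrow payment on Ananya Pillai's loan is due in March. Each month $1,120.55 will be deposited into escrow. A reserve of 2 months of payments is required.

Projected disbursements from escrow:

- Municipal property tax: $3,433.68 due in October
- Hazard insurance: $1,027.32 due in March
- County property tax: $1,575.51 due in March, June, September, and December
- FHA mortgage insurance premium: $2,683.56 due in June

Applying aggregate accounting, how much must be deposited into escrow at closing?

Cushion = 2 × $1,120.55 = $2,241.10
Trial balance (start $0, +$1,120.55 each month, − disbursements):
  Mar: +$1,120.55 − $2,602.83 → -$1,482.28
  Apr: +$1,120.55 → -$361.73
  May: +$1,120.55 → $758.82
  Jun: +$1,120.55 − $4,259.07 → -$2,379.70
  Jul: +$1,120.55 → -$1,259.15
  Aug: +$1,120.55 → -$138.60
  Sep: +$1,120.55 − $1,575.51 → -$593.56
  Oct: +$1,120.55 − $3,433.68 → -$2,906.69
  Nov: +$1,120.55 → -$1,786.14
  Dec: +$1,120.55 − $1,575.51 → -$2,241.10
  Jan: +$1,120.55 → -$1,120.55
  Feb: +$1,120.55 → $0.00
Lowest trial balance = -$2,906.69 (Oct)
Initial deposit = cushion − low point = $2,241.10 − (-$2,906.69) = $5,147.79

$5,147.79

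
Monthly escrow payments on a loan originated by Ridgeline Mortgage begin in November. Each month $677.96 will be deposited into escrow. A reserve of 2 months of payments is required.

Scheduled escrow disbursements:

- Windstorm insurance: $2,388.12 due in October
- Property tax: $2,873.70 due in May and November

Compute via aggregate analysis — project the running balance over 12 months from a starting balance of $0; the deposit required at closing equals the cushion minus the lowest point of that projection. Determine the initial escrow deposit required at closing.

Cushion = 2 × $677.96 = $1,355.92
Trial balance (start $0, +$677.96 each month, − disbursements):
  Nov: +$677.96 − $2,873.70 → -$2,195.74
  Dec: +$677.96 → -$1,517.78
  Jan: +$677.96 → -$839.82
  Feb: +$677.96 → -$161.86
  Mar: +$677.96 → $516.10
  Apr: +$677.96 → $1,194.06
  May: +$677.96 − $2,873.70 → -$1,001.68
  Jun: +$677.96 → -$323.72
  Jul: +$677.96 → $354.24
  Aug: +$677.96 → $1,032.20
  Sep: +$677.96 → $1,710.16
  Oct: +$677.96 − $2,388.12 → $0.00
Lowest trial balance = -$2,195.74 (Nov)
Initial deposit = cushion − low point = $1,355.92 − (-$2,195.74) = $3,551.66

$3,551.66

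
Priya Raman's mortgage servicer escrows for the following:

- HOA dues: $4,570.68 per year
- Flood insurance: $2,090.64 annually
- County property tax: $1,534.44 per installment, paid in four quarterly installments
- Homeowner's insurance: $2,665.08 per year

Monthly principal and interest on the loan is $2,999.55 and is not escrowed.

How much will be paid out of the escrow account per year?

$15,464.16

HOA dues = $4,570.68/yr
Flood insurance = $2,090.64/yr
County property tax = $1,534.44 × 4 = $6,137.76/yr
Homeowner's insurance = $2,665.08/yr
Total annual escrow = $15,464.16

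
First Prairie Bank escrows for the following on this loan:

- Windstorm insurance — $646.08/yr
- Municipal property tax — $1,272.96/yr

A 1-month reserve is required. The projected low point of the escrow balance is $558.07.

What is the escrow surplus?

Windstorm insurance = $646.08 annually
Municipal property tax = $1,272.96 annually
Yearly total = $646.08 + $1,272.96 = $1,919.04
Base monthly escrow = $1,919.04 / 12 = $159.92
Required cushion = 1 × $159.92 = $159.92
Excess over cushion: $558.07 − $159.92 = $398.15

$398.15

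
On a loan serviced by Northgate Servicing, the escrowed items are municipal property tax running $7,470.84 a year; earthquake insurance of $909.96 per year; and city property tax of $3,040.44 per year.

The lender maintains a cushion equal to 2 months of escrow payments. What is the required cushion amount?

$1,903.54

Municipal property tax — $7,470.84
Earthquake insurance — $909.96
City property tax — $3,040.44
Annual escrow total = $11,421.24
Monthly escrow = $11,421.24 / 12 = $951.77
Cushion = 2 × $951.77 = $1,903.54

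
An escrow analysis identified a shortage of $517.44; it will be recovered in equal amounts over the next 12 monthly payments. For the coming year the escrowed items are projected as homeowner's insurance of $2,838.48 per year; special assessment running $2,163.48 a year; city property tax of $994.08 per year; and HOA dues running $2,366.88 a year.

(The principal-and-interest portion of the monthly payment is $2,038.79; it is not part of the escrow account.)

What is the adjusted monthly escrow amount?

$740.03

Homeowner's insurance — $2,838.48/yr
Special assessment — $2,163.48/yr
City property tax — $994.08/yr
HOA dues — $2,366.88/yr
Total annual escrow = $8,362.92
Monthly = $8,362.92 / 12 = $696.91
Monthly shortage recovery: $517.44 / 12 = $43.12
Adjusted monthly = $696.91 + $43.12 = $740.03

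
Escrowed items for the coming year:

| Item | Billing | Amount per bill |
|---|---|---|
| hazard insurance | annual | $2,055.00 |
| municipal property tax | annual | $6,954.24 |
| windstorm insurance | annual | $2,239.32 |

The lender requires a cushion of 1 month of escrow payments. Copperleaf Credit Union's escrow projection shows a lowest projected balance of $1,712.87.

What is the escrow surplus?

Hazard insurance = $2,055.00/yr
Municipal property tax = $6,954.24/yr
Windstorm insurance = $2,239.32/yr
Annual escrow total = $2,055.00 + $6,954.24 + $2,239.32 = $11,248.56
Base monthly escrow = $11,248.56 / 12 = $937.38
Required reserve = 1 × $937.38 = $937.38
Excess over cushion: $1,712.87 − $937.38 = $775.49

$775.49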